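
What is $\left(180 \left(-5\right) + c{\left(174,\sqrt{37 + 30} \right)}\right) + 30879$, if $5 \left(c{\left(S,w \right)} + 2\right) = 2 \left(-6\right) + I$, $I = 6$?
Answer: $\frac{149879}{5} \approx 29976.0$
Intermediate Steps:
$c{\left(S,w \right)} = - \frac{16}{5}$ ($c{\left(S,w \right)} = -2 + \frac{2 \left(-6\right) + 6}{5} = -2 + \frac{-12 + 6}{5} = -2 + \frac{1}{5} \left(-6\right) = -2 - \frac{6}{5} = - \frac{16}{5}$)
$\left(180 \left(-5\right) + c{\left(174,\sqrt{37 + 30} \right)}\right) + 30879 = \left(180 \left(-5\right) - \frac{16}{5}\right) + 30879 = \left(-900 - \frac{16}{5}\right) + 30879 = - \frac{4516}{5} + 30879 = \frac{149879}{5}$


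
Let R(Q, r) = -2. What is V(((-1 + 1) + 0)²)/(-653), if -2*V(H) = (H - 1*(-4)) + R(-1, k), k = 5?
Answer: 1/653 ≈ 0.0015314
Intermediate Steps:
V(H) = -1 - H/2 (V(H) = -((H - 1*(-4)) - 2)/2 = -((H + 4) - 2)/2 = -((4 + H) - 2)/2 = -(2 + H)/2 = -1 - H/2)
V(((-1 + 1) + 0)²)/(-653) = (-1 - ((-1 + 1) + 0)²/2)/(-653) = -(-1 - (0 + 0)²/2)/653 = -(-1 - ½*0²)/653 = -(-1 - ½*0)/653 = -(-1 + 0)/653 = -1/653*(-1) = 1/653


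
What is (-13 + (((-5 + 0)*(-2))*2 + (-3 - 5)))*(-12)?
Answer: 12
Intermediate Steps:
(-13 + (((-5 + 0)*(-2))*2 + (-3 - 5)))*(-12) = (-13 + (-5*(-2)*2 - 8))*(-12) = (-13 + (10*2 - 8))*(-12) = (-13 + (20 - 8))*(-12) = (-13 + 12)*(-12) = -1*(-12) = 12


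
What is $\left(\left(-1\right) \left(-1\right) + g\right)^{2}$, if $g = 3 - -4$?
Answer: $64$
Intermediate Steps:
$g = 7$ ($g = 3 + 4 = 7$)
$\left(\left(-1\right) \left(-1\right) + g\right)^{2} = \left(\left(-1\right) \left(-1\right) + 7\right)^{2} = \left(1 + 7\right)^{2} = 8^{2} = 64$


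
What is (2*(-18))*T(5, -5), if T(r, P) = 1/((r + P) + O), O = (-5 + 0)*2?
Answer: 18/5 ≈ 3.6000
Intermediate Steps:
O = -10 (O = -5*2 = -10)
T(r, P) = 1/(-10 + P + r) (T(r, P) = 1/((r + P) - 10) = 1/((P + r) - 10) = 1/(-10 + P + r))
(2*(-18))*T(5, -5) = (2*(-18))/(-10 - 5 + 5) = -36/(-10) = -36*(-1/10) = 18/5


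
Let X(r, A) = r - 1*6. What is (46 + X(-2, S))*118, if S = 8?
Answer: 4484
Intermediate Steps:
X(r, A) = -6 + r (X(r, A) = r - 6 = -6 + r)
(46 + X(-2, S))*118 = (46 + (-6 - 2))*118 = (46 - 8)*118 = 38*118 = 4484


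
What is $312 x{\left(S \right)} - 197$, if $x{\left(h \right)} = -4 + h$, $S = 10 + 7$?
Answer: $3859$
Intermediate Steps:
$S = 17$
$312 x{\left(S \right)} - 197 = 312 \left(-4 + 17\right) - 197 = 312 \cdot 13 - 197 = 4056 - 197 = 3859$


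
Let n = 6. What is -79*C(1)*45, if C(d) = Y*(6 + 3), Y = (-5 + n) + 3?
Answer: -127980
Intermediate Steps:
Y = 4 (Y = (-5 + 6) + 3 = 1 + 3 = 4)
C(d) = 36 (C(d) = 4*(6 + 3) = 4*9 = 36)
-79*C(1)*45 = -79*36*45 = -2844*45 = -127980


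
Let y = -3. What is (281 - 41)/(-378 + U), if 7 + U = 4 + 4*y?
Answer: -80/131 ≈ -0.61069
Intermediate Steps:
U = -15 (U = -7 + (4 + 4*(-3)) = -7 + (4 - 12) = -7 - 8 = -15)
(281 - 41)/(-378 + U) = (281 - 41)/(-378 - 15) = 240/(-393) = 240*(-1/393) = -80/131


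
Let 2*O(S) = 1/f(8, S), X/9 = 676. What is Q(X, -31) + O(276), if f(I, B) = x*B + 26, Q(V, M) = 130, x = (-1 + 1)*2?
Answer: 6761/52 ≈ 130.02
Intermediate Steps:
X = 6084 (X = 9*676 = 6084)
x = 0 (x = 0*2 = 0)
f(I, B) = 26 (f(I, B) = 0*B + 26 = 0 + 26 = 26)
O(S) = 1/52 (O(S) = (½)/26 = (½)*(1/26) = 1/52)
Q(X, -31) + O(276) = 130 + 1/52 = 6761/52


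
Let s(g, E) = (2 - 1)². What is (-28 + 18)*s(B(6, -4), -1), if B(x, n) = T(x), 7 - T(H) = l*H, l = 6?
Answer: -10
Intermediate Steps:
T(H) = 7 - 6*H
B(x, n) = 7 - 6*x
s(g, E) = 1 (s(g, E) = 1² = 1)
(-28 + 18)*s(B(6, -4), -1) = (-28 + 18)*1 = -10*1 = -10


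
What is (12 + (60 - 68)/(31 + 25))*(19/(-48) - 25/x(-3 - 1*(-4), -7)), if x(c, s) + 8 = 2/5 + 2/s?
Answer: 84743/2576 ≈ 32.897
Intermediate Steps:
x(c, s) = -38/5 + 2/s (x(c, s) = -8 + (2/5 + 2/s) = -38/5 + 2/s)
(12 + (60 - 68)/(31 + 25))*(19/(-48) - 25/x(-3 - 1*(-4), -7)) = (12 + (60 - 68)/(31 + 25))*(19/(-48) - 25/(-38/5 + 2/(-7))) = (12 - 8/56)*(19*(-1/48) - 25/(-38/5 + 2*(-1/7))) = (12 - 8*1/56)*(-19/48 - 25/(-38/5 - 2/7)) = (12 - 1/7)*(-19/48 - 25/(-276/35)) = 83*(-19/48 - 25*(-35/276))/7 = 83*(-19/48 + 875/276)/7 = (83/7)*(1021/368) = 84743/2576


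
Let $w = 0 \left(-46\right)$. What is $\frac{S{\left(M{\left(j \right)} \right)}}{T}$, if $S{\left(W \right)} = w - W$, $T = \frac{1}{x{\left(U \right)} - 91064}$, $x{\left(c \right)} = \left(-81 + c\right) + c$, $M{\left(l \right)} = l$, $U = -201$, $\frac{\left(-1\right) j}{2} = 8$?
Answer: $-1464752$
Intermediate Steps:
$j = -16$ ($j = \left(-2\right) 8 = -16$)
$x{\left(c \right)} = -81 + 2 c$
$w = 0$
$T = - \frac{1}{91547}$ ($T = \frac{1}{\left(-81 + 2 \left(-201\right)\right) - 91064} = \frac{1}{\left(-81 - 402\right) - 91064} = \frac{1}{-483 - 91064} = \frac{1}{-91547} = - \frac{1}{91547} \approx -1.0923 \cdot 10^{-5}$)
$S{\left(W \right)} = - W$ ($S{\left(W \right)} = 0 - W = - W$)
$\frac{S{\left(M{\left(j \right)} \right)}}{T} = \frac{\left(-1\right) \left(-16\right)}{- \frac{1}{91547}} = 16 \left(-91547\right) = -1464752$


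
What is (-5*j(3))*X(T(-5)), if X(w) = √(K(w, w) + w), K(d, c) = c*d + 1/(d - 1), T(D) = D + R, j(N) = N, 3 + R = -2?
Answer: -15*√10879/11 ≈ -142.23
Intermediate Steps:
R = -5 (R = -3 - 2 = -5)
T(D) = -5 + D (T(D) = D - 5 = -5 + D)
K(d, c) = 1/(-1 + d) + c*d (K(d, c) = c*d + 1/(-1 + d) = 1/(-1 + d) + c*d)
X(w) = √(w + (1 + w³ - w²)/(-1 + w)) (X(w) = √((1 + w*w² - w*w)/(-1 + w) + w) = √((1 + w³ - w²)/(-1 + w) + w) = √(w + (1 + w³ - w²)/(-1 + w)))
(-5*j(3))*X(T(-5)) = (-5*3)*√((1 + (-5 - 5)³ - (-5 - 5))/(-1 + (-5 - 5))) = -15*√(-1/(-1 - 10))*√(-11 + 1000) = -15*√989*√(-1/(-11)) = -15*√10879/11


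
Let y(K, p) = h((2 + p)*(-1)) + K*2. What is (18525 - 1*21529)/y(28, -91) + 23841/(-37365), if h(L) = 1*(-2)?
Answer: -18921979/336285 ≈ -56.268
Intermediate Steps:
h(L) = -2
y(K, p) = -2 + 2*K (y(K, p) = -2 + K*2 = -2 + 2*K)
(18525 - 1*21529)/y(28, -91) + 23841/(-37365) = (18525 - 1*21529)/(-2 + 2*28) + 23841/(-37365) = (18525 - 21529)/(-2 + 56) + 23841*(-1/37365) = -3004/54 - 7947/12455 = -3004*1/54 - 7947/12455 = -1502/27 - 7947/12455 = -18921979/336285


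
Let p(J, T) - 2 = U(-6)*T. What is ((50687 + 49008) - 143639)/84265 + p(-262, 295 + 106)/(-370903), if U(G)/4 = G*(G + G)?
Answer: -26030726282/31254141295 ≈ -0.83287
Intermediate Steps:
U(G) = 8*G**2 (U(G) = 4*(G*(G + G)) = 4*(G*(2*G)) = 4*(2*G**2) = 8*G**2)
p(J, T) = 2 + 288*T (p(J, T) = 2 + (8*(-6)**2)*T = 2 + (8*36)*T = 2 + 288*T)
((50687 + 49008) - 143639)/84265 + p(-262, 295 + 106)/(-370903) = ((50687 + 49008) - 143639)/84265 + (2 + 288*(295 + 106))/(-370903) = (99695 - 143639)*(1/84265) + (2 + 288*401)*(-1/370903) = -43944*1/84265 + (2 + 115488)*(-1/370903) = -43944/84265 + 115490*(-1/370903) = -43944/84265 - 115490/370903 = -26030726282/31254141295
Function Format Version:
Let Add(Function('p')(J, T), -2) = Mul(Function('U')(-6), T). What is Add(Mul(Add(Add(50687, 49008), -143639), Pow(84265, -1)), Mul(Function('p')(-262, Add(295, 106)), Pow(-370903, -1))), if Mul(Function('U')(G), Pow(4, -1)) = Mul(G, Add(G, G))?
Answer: Rational(-26030726282, 31254141295) ≈ -0.83287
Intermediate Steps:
Function('U')(G) = Mul(8, Pow(G, 2)) (Function('U')(G) = Mul(4, Mul(G, Add(G, G))) = Mul(4, Mul(G, Mul(2, G))) = Mul(4, Mul(2, Pow(G, 2))) = Mul(8, Pow(G, 2)))
Function('p')(J, T) = Add(2, Mul(288, T)) (Function('p')(J, T) = Add(2, Mul(Mul(8, Pow(-6, 2)), T)) = Add(2, Mul(Mul(8, 36), T)) = Add(2, Mul(288, T)))
Add(Mul(Add(Add(50687, 49008), -143639), Pow(84265, -1)), Mul(Function('p')(-262, Add(295, 106)), Pow(-370903, -1))) = Add(Mul(Add(Add(50687, 49008), -143639), Pow(84265, -1)), Mul(Add(2, Mul(288, Add(295, 106))), Pow(-370903, -1))) = Add(Mul(Add(99695, -143639), Rational(1, 84265)), Mul(Add(2, Mul(288, 401)), Rational(-1, 370903))) = Add(Mul(-43944, Rational(1, 84265)), Mul(Add(2, 115488), Rational(-1, 370903))) = Add(Rational(-43944, 84265), Mul(115490, Rational(-1, 370903))) = Add(Rational(-43944, 84265), Rational(-115490, 370903)) = Rational(-26030726282, 31254141295)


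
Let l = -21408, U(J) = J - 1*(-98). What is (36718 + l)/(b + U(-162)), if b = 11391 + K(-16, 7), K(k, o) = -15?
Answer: 7655/5656 ≈ 1.3534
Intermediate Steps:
U(J) = 98 + J (U(J) = J + 98 = 98 + J)
b = 11376 (b = 11391 - 15 = 11376)
(36718 + l)/(b + U(-162)) = (36718 - 21408)/(11376 + (98 - 162)) = 15310/(11376 - 64) = 15310/11312 = 15310*(1/11312) = 7655/5656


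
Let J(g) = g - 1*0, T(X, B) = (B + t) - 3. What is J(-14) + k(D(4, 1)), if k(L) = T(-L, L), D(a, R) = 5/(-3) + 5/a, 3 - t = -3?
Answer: -137/12 ≈ -11.417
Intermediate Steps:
t = 6 (t = 3 - 1*(-3) = 3 + 3 = 6)
D(a, R) = -5/3 + 5/a (D(a, R) = 5*(-⅓) + 5/a = -5/3 + 5/a)
T(X, B) = 3 + B (T(X, B) = (B + 6) - 3 = (6 + B) - 3 = 3 + B)
J(g) = g (J(g) = g + 0 = g)
k(L) = 3 + L
J(-14) + k(D(4, 1)) = -14 + (3 + (-5/3 + 5/4)) = -14 + (3 - 5/12) = -14 + 31/12 = -137/12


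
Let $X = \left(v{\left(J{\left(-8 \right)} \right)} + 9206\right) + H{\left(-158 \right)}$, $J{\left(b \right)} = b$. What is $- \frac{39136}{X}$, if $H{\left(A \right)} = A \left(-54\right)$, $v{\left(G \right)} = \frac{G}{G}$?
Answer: $- \frac{39136}{17739} \approx -2.2062$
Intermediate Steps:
$v{\left(G \right)} = 1$
$H{\left(A \right)} = - 54 A$
$X = 17739$ ($X = \left(1 + 9206\right) - -8532 = 9207 + 8532 = 17739$)
$- \frac{39136}{X} = - \frac{39136}{17739}$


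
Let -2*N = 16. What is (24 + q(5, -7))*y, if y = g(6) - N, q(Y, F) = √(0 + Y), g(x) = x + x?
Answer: 480 + 20*√5 ≈ 524.72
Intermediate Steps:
g(x) = 2*x
N = -8 (N = -½*16 = -8)
q(Y, F) = √Y
y = 20 (y = 2*6 - 1*(-8) = 12 + 8 = 20)
(24 + q(5, -7))*y = (24 + √5)*20 = 480 + 20*√5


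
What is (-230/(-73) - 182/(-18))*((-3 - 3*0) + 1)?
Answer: -17426/657 ≈ -26.524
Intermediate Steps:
(-230/(-73) - 182/(-18))*((-3 - 3*0) + 1) = (-230*(-1/73) - 182*(-1/18))*((-3 + 0) + 1) = (230/73 + 91/9)*(-3 + 1) = (8713/657)*(-2) = -17426/657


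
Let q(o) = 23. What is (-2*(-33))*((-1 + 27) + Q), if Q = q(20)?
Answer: 3234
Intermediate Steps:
Q = 23
(-2*(-33))*((-1 + 27) + Q) = (-2*(-33))*((-1 + 27) + 23) = 66*(26 + 23) = 66*49 = 3234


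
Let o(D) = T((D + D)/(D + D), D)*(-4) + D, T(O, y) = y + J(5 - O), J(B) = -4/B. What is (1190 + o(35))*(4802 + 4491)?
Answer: 10120077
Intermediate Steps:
T(O, y) = y - 4/(5 - O)
o(D) = 4 - 3*D (o(D) = ((4 + D*(-5 + (D + D)/(D + D)))/(-5 + (D + D)/(D + D)))*(-4) + D = ((4 + D*(-5 + (2*D)/((2*D))))/(-5 + (2*D)/((2*D))))*(-4) + D = ((4 + D*(-5 + (2*D)*(1/(2*D))))/(-5 + (2*D)*(1/(2*D))))*(-4) + D = ((4 + D*(-5 + 1))/(-5 + 1))*(-4) + D = ((4 + D*(-4))/(-4))*(-4) + D = -(4 - 4*D)/4*(-4) + D = (-1 + D)*(-4) + D = (4 - 4*D) + D = 4 - 3*D)
(1190 + o(35))*(4802 + 4491) = (1190 + (4 - 3*35))*(4802 + 4491) = (1190 + (4 - 105))*9293 = (1190 - 101)*9293 = 1089*9293 = 10120077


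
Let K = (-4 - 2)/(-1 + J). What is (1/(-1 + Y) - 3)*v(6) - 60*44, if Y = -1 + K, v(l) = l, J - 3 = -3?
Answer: -5313/2 ≈ -2656.5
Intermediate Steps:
J = 0 (J = 3 - 3 = 0)
K = 6 (K = (-4 - 2)/(-1 + 0) = -6/(-1) = -6*(-1) = 6)
Y = 5 (Y = -1 + 6 = 5)
(1/(-1 + Y) - 3)*v(6) - 60*44 = (1/(-1 + 5) - 3)*6 - 60*44 = (1/4 - 3)*6 - 2640 = (¼ - 3)*6 - 2640 = -11/4*6 - 2640 = -33/2 - 2640 = -5313/2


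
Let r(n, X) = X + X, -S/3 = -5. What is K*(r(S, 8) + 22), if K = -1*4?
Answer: -152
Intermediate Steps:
S = 15 (S = -3*(-5) = 15)
r(n, X) = 2*X
K = -4
K*(r(S, 8) + 22) = -4*(2*8 + 22) = -4*(16 + 22) = -4*38 = -152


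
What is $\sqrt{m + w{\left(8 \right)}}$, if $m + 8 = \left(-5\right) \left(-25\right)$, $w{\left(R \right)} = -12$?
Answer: $\sqrt{105} \approx 10.247$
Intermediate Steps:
$m = 117$ ($m = -8 - -125 = -8 + 125 = 117$)
$\sqrt{m + w{\left(8 \right)}} = \sqrt{117 - 12} = \sqrt{105}$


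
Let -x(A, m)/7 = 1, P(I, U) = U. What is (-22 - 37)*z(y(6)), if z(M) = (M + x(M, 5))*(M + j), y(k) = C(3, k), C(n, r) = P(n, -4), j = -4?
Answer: -5192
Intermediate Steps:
x(A, m) = -7 (x(A, m) = -7*1 = -7)
C(n, r) = -4
y(k) = -4
z(M) = (-7 + M)*(-4 + M) (z(M) = (M - 7)*(M - 4) = (-7 + M)*(-4 + M))
(-22 - 37)*z(y(6)) = (-22 - 37)*(28 + (-4)² - 11*(-4)) = -59*(28 + 16 + 44) = -59*88 = -5192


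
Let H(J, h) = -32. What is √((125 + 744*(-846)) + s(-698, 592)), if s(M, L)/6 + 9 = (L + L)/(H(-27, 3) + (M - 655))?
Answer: I*√1207250497465/1385 ≈ 793.32*I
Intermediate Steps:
s(M, L) = -54 + 12*L/(-687 + M) (s(M, L) = -54 + 6*((L + L)/(-32 + (M - 655))) = -54 + 6*((2*L)/(-32 + (-655 + M))) = -54 + 6*((2*L)/(-687 + M)) = -54 + 6*(2*L/(-687 + M)) = -54 + 12*L/(-687 + M))
√((125 + 744*(-846)) + s(-698, 592)) = √((125 + 744*(-846)) + 6*(6183 - 9*(-698) + 2*592)/(-687 - 698)) = √((125 - 629424) + 6*(6183 + 6282 + 1184)/(-1385)) = √(-629299 + 6*(-1/1385)*13649) = √(-629299 - 81894/1385) = √(-871661009/1385) = I*√1207250497465/1385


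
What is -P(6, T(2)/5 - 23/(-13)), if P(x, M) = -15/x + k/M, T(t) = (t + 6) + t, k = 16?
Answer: -171/98 ≈ -1.7449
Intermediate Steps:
T(t) = 6 + 2*t (T(t) = (6 + t) + t = 6 + 2*t)
P(x, M) = -15/x + 16/M
-P(6, T(2)/5 - 23/(-13)) = -(-15/6 + 16/((6 + 2*2)/5 - 23/(-13))) = -(-15*⅙ + 16/((6 + 4)*(⅕) - 23*(-1/13))) = -(-5/2 + 16/(10*(⅕) + 23/13)) = -(-5/2 + 16/(2 + 23/13)) = -(-5/2 + 16/(49/13)) = -(-5/2 + 16*(13/49)) = -(-5/2 + 208/49) = -1*171/98 = -171/98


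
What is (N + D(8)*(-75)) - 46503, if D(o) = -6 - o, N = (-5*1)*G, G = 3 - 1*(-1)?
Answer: -45473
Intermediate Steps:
G = 4 (G = 3 + 1 = 4)
N = -20 (N = -5*1*4 = -5*4 = -20)
(N + D(8)*(-75)) - 46503 = (-20 + (-6 - 1*8)*(-75)) - 46503 = (-20 + (-6 - 8)*(-75)) - 46503 = (-20 - 14*(-75)) - 46503 = (-20 + 1050) - 46503 = 1030 - 46503 = -45473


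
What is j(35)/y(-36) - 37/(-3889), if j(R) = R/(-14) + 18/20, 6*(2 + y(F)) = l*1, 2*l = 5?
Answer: 376859/369455 ≈ 1.0200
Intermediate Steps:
l = 5/2 (l = (½)*5 = 5/2 ≈ 2.5000)
y(F) = -19/12 (y(F) = -2 + ((5/2)*1)/6 = -2 + (⅙)*(5/2) = -2 + 5/12 = -19/12)
j(R) = 9/10 - R/14 (j(R) = R*(-1/14) + 18*(1/20) = -R/14 + 9/10 = 9/10 - R/14)
j(35)/y(-36) - 37/(-3889) = (9/10 - 1/14*35)/(-19/12) - 37/(-3889) = (9/10 - 5/2)*(-12/19) - 37*(-1/3889) = -8/5*(-12/19) + 37/3889 = 96/95 + 37/3889 = 376859/369455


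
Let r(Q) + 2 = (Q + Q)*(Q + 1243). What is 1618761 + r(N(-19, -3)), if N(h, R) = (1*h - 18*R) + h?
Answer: 1659047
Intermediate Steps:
N(h, R) = -18*R + 2*h (N(h, R) = (h - 18*R) + h = -18*R + 2*h)
r(Q) = -2 + 2*Q*(1243 + Q) (r(Q) = -2 + (Q + Q)*(Q + 1243) = -2 + (2*Q)*(1243 + Q) = -2 + 2*Q*(1243 + Q))
1618761 + r(N(-19, -3)) = 1618761 + (-2 + 2*(-18*(-3) + 2*(-19))² + 2486*(-18*(-3) + 2*(-19))) = 1618761 + (-2 + 2*(54 - 38)² + 2486*(54 - 38)) = 1618761 + (-2 + 2*16² + 2486*16) = 1618761 + (-2 + 2*256 + 39776) = 1618761 + (-2 + 512 + 39776) = 1618761 + 40286 = 1659047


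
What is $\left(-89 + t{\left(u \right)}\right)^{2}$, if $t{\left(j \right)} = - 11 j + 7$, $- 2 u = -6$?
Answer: $13225$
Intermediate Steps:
$u = 3$ ($u = \left(- \frac{1}{2}\right) \left(-6\right) = 3$)
$t{\left(j \right)} = 7 - 11 j$
$\left(-89 + t{\left(u \right)}\right)^{2} = \left(-89 + \left(7 - 33\right)\right)^{2} = \left(-89 - 26\right)^{2} = \left(-115\right)^{2} = 13225$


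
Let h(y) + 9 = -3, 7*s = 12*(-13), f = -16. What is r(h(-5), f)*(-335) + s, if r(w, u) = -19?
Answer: 44399/7 ≈ 6342.7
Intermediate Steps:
s = -156/7 (s = (12*(-13))/7 = (⅐)*(-156) = -156/7 ≈ -22.286)
h(y) = -12 (h(y) = -9 - 3 = -12)
r(h(-5), f)*(-335) + s = -19*(-335) - 156/7 = 6365 - 156/7 = 44399/7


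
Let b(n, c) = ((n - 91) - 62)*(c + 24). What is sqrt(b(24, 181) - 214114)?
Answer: I*sqrt(240559) ≈ 490.47*I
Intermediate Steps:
b(n, c) = (-153 + n)*(24 + c) (b(n, c) = ((-91 + n) - 62)*(24 + c) = (-153 + n)*(24 + c))
sqrt(b(24, 181) - 214114) = sqrt((-3672 - 153*181 + 24*24 + 181*24) - 214114) = sqrt((-3672 - 27693 + 576 + 4344) - 214114) = sqrt(-26445 - 214114) = sqrt(-240559) = I*sqrt(240559)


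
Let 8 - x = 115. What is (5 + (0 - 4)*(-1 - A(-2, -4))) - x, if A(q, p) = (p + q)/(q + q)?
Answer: 122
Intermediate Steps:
x = -107 (x = 8 - 1*115 = 8 - 115 = -107)
A(q, p) = (p + q)/(2*q) (A(q, p) = (p + q)/((2*q)) = (p + q)*(1/(2*q)) = (p + q)/(2*q))
(5 + (0 - 4)*(-1 - A(-2, -4))) - x = (5 + (0 - 4)*(-1 - (-4 - 2)/(2*(-2)))) - 1*(-107) = (5 - 4*(-1 - (-1)*(-6)/(2*2))) + 107 = (5 - 4*(-1 - 1*3/2)) + 107 = (5 - 4*(-1 - 3/2)) + 107 = (5 - 4*(-5/2)) + 107 = (5 + 10) + 107 = 15 + 107 = 122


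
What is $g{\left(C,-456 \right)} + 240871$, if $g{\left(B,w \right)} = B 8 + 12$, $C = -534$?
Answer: $236611$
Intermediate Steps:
$g{\left(B,w \right)} = 12 + 8 B$ ($g{\left(B,w \right)} = 8 B + 12 = 12 + 8 B$)
$g{\left(C,-456 \right)} + 240871 = \left(12 + 8 \left(-534\right)\right) + 240871 = \left(12 - 4272\right) + 240871 = -4260 + 240871 = 236611$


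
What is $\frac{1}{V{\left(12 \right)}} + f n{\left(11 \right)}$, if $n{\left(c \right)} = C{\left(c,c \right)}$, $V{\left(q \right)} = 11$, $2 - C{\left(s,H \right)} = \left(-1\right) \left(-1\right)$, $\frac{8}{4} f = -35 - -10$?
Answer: $- \frac{273}{22} \approx -12.409$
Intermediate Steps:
$f = - \frac{25}{2}$ ($f = \frac{-35 - -10}{2} = \frac{-35 + 10}{2} = \frac{1}{2} \left(-25\right) = - \frac{25}{2} \approx -12.5$)
$C{\left(s,H \right)} = 1$ ($C{\left(s,H \right)} = 2 - \left(-1\right) \left(-1\right) = 2 - 1 = 1$)
$n{\left(c \right)} = 1$
$\frac{1}{V{\left(12 \right)}} + f n{\left(11 \right)} = \frac{1}{11} - \frac{25}{2} = - \frac{273}{22}$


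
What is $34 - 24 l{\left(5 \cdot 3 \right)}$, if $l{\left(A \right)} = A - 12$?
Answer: $-38$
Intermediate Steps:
$l{\left(A \right)} = -12 + A$ ($l{\left(A \right)} = A - 12 = -12 + A$)
$34 - 24 l{\left(5 \cdot 3 \right)} = 34 - 24 \left(-12 + 5 \cdot 3\right) = 34 - 24 \left(-12 + 15\right) = 34 - 72 = -38$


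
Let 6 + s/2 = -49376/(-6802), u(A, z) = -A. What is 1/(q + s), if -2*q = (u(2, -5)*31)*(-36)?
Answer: -3401/3786952 ≈ -0.00089808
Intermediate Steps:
q = -1116 (q = --1*2*31*(-36)/2 = -(-2*31)*(-36)/2 = -(-31)*(-36) = -½*2232 = -1116)
s = 8564/3401 (s = -12 + 2*(-49376/(-6802)) = -12 + 2*(-49376*(-1/6802)) = -12 + 2*(24688/3401) = -12 + 49376/3401 = 8564/3401 ≈ 2.5181)
1/(q + s) = 1/(-1116 + 8564/3401) = 1/(-3786952/3401) = -3401/3786952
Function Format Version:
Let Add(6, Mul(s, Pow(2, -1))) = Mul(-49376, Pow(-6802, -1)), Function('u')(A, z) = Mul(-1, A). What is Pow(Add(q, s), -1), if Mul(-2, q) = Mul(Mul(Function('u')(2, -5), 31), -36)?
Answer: Rational(-3401, 3786952) ≈ -0.00089808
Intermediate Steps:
q = -1116 (q = Mul(Rational(-1, 2), Mul(Mul(Mul(-1, 2), 31), -36)) = Mul(Rational(-1, 2), Mul(Mul(-2, 31), -36)) = Mul(Rational(-1, 2), Mul(-62, -36)) = Mul(Rational(-1, 2), 2232) = -1116)
s = Rational(8564, 3401) (s = Add(-12, Mul(2, Mul(-49376, Pow(-6802, -1)))) = Add(-12, Mul(2, Mul(-49376, Rational(-1, 6802)))) = Add(-12, Mul(2, Rational(24688, 3401))) = Add(-12, Rational(49376, 3401)) = Rational(8564, 3401) ≈ 2.5181)
Pow(Add(q, s), -1) = Pow(Add(-1116, Rational(8564, 3401)), -1) = Pow(Rational(-3786952, 3401), -1) = Rational(-3401, 3786952)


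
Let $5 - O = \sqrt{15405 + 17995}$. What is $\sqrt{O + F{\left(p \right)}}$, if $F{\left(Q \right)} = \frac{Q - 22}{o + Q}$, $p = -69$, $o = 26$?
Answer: $\frac{\sqrt{13158 - 18490 \sqrt{334}}}{43} \approx 13.253 i$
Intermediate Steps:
$O = 5 - 10 \sqrt{334}$ ($O = 5 - \sqrt{15405 + 17995} = 5 - \sqrt{33400} = 5 - 10 \sqrt{334} \approx -177.76$)
$F{\left(Q \right)} = \frac{-22 + Q}{26 + Q}$ ($F{\left(Q \right)} = \frac{Q - 22}{26 + Q} = \frac{-22 + Q}{26 + Q}$)
$\sqrt{O + F{\left(p \right)}} = \sqrt{\left(5 - 10 \sqrt{334}\right) + \frac{-22 - 69}{26 - 69}} = \sqrt{\left(5 - 10 \sqrt{334}\right) + \frac{1}{-43} \left(-91\right)} = \sqrt{\left(5 - 10 \sqrt{334}\right) - - \frac{91}{43}} = \sqrt{\left(5 - 10 \sqrt{334}\right) + \frac{91}{43}} = \sqrt{\frac{306}{43} - 10 \sqrt{334}}$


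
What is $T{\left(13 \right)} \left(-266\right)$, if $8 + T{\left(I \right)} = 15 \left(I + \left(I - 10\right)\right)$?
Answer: $-61712$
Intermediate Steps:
$T{\left(I \right)} = -158 + 30 I$ ($T{\left(I \right)} = -8 + 15 \left(I + \left(I - 10\right)\right) = -8 + 15 \left(I + \left(-10 + I\right)\right) = -8 + 15 \left(-10 + 2 I\right) = -8 + \left(-150 + 30 I\right) = -158 + 30 I$)
$T{\left(13 \right)} \left(-266\right) = \left(-158 + 30 \cdot 13\right) \left(-266\right) = \left(-158 + 390\right) \left(-266\right) = 232 \left(-266\right) = -61712$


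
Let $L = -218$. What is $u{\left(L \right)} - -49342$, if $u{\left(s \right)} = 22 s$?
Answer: $44546$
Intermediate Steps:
$u{\left(L \right)} - -49342 = 22 \left(-218\right) - -49342 = -4796 + 49342 = 44546$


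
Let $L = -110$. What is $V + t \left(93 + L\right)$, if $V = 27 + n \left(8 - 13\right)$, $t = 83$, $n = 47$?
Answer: $-1619$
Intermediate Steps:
$V = -208$ ($V = 27 + 47 \left(8 - 13\right) = 27 + 47 \left(-5\right) = 27 - 235 = -208$)
$V + t \left(93 + L\right) = -208 + 83 \left(93 - 110\right) = -208 + 83 \left(-17\right) = -208 - 1411 = -1619$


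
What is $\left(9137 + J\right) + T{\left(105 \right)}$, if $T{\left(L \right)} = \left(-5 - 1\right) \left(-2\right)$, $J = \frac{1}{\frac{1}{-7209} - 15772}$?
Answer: $\frac{1040244485792}{113700349} \approx 9149.0$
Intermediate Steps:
$J = - \frac{7209}{113700349}$ ($J = \frac{1}{- \frac{1}{7209} - 15772} = \frac{1}{- \frac{113700349}{7209}} = - \frac{7209}{113700349} \approx -6.3404 \cdot 10^{-5}$)
$T{\left(L \right)} = 12$ ($T{\left(L \right)} = \left(-6\right) \left(-2\right) = 12$)
$\left(9137 + J\right) + T{\left(105 \right)} = \left(9137 - \frac{7209}{113700349}\right) + 12 = \frac{1038880081604}{113700349} + 12 = \frac{1040244485792}{113700349}$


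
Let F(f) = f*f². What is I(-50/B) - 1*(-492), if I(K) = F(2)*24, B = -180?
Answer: 684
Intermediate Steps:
F(f) = f³
I(K) = 192 (I(K) = 2³*24 = 8*24 = 192)
I(-50/B) - 1*(-492) = 192 - 1*(-492) = 192 + 492 = 684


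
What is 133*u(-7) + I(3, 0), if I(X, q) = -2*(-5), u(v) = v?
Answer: -921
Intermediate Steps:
I(X, q) = 10
133*u(-7) + I(3, 0) = 133*(-7) + 10 = -931 + 10 = -921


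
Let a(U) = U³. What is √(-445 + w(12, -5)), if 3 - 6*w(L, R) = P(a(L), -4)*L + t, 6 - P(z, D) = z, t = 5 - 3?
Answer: √107970/6 ≈ 54.765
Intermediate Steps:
t = 2
P(z, D) = 6 - z
w(L, R) = ⅙ - L*(6 - L³)/6 (w(L, R) = ½ - ((6 - L³)*L + 2)/6 = ½ - (L*(6 - L³) + 2)/6 = ½ - (2 + L*(6 - L³))/6 = ½ + (-⅓ - L*(6 - L³)/6) = ⅙ - L*(6 - L³)/6)
√(-445 + w(12, -5)) = √(-445 + (⅙ + (⅙)*12*(-6 + 12³))) = √(-445 + (⅙ + (⅙)*12*(-6 + 1728))) = √(-445 + (⅙ + (⅙)*12*1722)) = √(-445 + (⅙ + 3444)) = √(-445 + 20665/6) = √(17995/6) = √107970/6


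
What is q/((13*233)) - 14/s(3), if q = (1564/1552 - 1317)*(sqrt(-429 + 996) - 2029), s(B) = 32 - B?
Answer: 30028055277/34082308 - 4595445*sqrt(7)/1175252 ≈ 870.70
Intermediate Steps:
q = 1036017545/388 - 4595445*sqrt(7)/388 (q = (1564*(1/1552) - 1317)*(sqrt(567) - 2029) = (391/388 - 1317)*(9*sqrt(7) - 2029) = -510605*(-2029 + 9*sqrt(7))/388 = 1036017545/388 - 4595445*sqrt(7)/388 ≈ 2.6388e+6)
q/((13*233)) - 14/s(3) = (1036017545/388 - 4595445*sqrt(7)/388)/((13*233)) - 14/(32 - 1*3) = (1036017545/388 - 4595445*sqrt(7)/388)/3029 - 14/(32 - 3) = (1036017545/388 - 4595445*sqrt(7)/388)*(1/3029) - 14/29 = (1036017545/1175252 - 4595445*sqrt(7)/1175252) - 14*1/29 = (1036017545/1175252 - 4595445*sqrt(7)/1175252) - 14/29 = 30028055277/34082308 - 4595445*sqrt(7)/1175252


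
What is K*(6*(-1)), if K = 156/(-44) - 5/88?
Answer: 951/44 ≈ 21.614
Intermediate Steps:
K = -317/88 (K = 156*(-1/44) - 5*1/88 = -39/11 - 5/88 = -317/88 ≈ -3.6023)
K*(6*(-1)) = -951*(-1)/44 = -317/88*(-6) = 951/44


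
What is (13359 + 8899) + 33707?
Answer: 55965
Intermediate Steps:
(13359 + 8899) + 33707 = 22258 + 33707 = 55965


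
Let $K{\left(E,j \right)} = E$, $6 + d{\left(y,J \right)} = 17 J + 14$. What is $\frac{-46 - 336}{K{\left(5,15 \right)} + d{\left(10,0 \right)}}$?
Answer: $- \frac{382}{13} \approx -29.385$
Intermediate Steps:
$d{\left(y,J \right)} = 8 + 17 J$ ($d{\left(y,J \right)} = -6 + \left(17 J + 14\right) = -6 + \left(14 + 17 J\right) = 8 + 17 J$)
$\frac{-46 - 336}{K{\left(5,15 \right)} + d{\left(10,0 \right)}} = \frac{-46 - 336}{5 + \left(8 + 17 \cdot 0\right)} = - \frac{382}{5 + \left(8 + 0\right)} = - \frac{382}{5 + 8} = - \frac{382}{13}$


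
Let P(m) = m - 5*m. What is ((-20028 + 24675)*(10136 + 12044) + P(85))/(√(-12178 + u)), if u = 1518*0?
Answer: -51535060*I*√12178/6089 ≈ -9.34e+5*I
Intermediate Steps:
u = 0
P(m) = -4*m
((-20028 + 24675)*(10136 + 12044) + P(85))/(√(-12178 + u)) = ((-20028 + 24675)*(10136 + 12044) - 4*85)/(√(-12178 + 0)) = (4647*22180 - 340)/(√(-12178)) = (103070460 - 340)/((I*√12178)) = 103070120*(-I*√12178/12178) = -51535060*I*√12178/6089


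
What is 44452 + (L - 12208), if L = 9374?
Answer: 41618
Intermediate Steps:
44452 + (L - 12208) = 44452 + (9374 - 12208) = 44452 - 2834 = 41618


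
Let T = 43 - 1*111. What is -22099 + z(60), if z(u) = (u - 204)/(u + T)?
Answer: -22081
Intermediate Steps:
T = -68 (T = 43 - 111 = -68)
z(u) = (-204 + u)/(-68 + u) (z(u) = (u - 204)/(u - 68) = (-204 + u)/(-68 + u))
-22099 + z(60) = -22099 + (-204 + 60)/(-68 + 60) = -22099 - 144/(-8) = -22099 - 1/8*(-144) = -22099 + 18 = -22081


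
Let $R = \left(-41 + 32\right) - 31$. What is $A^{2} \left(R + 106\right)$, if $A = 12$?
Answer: $9504$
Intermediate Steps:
$R = -40$ ($R = -9 - 31 = -40$)
$A^{2} \left(R + 106\right) = 12^{2} \left(-40 + 106\right) = 144 \cdot 66 = 9504$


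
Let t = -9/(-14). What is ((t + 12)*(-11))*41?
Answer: -79827/14 ≈ -5701.9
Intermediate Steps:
t = 9/14 (t = -9*(-1/14) = 9/14 ≈ 0.64286)
((t + 12)*(-11))*41 = ((9/14 + 12)*(-11))*41 = ((177/14)*(-11))*41 = -1947/14*41 = -79827/14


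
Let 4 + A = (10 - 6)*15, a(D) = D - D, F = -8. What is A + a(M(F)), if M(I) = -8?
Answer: 56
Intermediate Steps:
a(D) = 0
A = 56 (A = -4 + (10 - 6)*15 = -4 + 4*15 = -4 + 60 = 56)
A + a(M(F)) = 56 + 0 = 56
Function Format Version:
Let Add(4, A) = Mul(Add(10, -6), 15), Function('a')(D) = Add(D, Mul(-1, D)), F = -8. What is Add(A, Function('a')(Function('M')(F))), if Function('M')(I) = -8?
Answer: 56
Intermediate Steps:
Function('a')(D) = 0
A = 56 (A = Add(-4, Mul(Add(10, -6), 15)) = Add(-4, Mul(4, 15)) = Add(-4, 60) = 56)
Add(A, Function('a')(Function('M')(F))) = Add(56, 0) = 56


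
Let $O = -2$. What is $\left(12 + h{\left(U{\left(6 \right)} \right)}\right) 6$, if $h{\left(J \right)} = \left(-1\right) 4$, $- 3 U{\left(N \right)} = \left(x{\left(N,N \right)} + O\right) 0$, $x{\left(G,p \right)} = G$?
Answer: $48$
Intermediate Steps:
$U{\left(N \right)} = 0$ ($U{\left(N \right)} = - \frac{\left(N - 2\right) 0}{3} = - \frac{\left(-2 + N\right) 0}{3} = \left(- \frac{1}{3}\right) 0 = 0$)
$h{\left(J \right)} = -4$
$\left(12 + h{\left(U{\left(6 \right)} \right)}\right) 6 = \left(12 - 4\right) 6 = 8 \cdot 6 = 48$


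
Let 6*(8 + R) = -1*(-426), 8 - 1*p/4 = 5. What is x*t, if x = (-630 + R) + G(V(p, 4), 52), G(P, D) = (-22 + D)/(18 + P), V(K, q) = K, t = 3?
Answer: -1698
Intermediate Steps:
p = 12 (p = 32 - 4*5 = 32 - 20 = 12)
G(P, D) = (-22 + D)/(18 + P)
R = 63 (R = -8 + (-1*(-426))/6 = -8 + (⅙)*426 = -8 + 71 = 63)
x = -566 (x = (-630 + 63) + (-22 + 52)/(18 + 12) = -567 + 30/30 = -567 + (1/30)*30 = -567 + 1 = -566)
x*t = -566*3 = -1698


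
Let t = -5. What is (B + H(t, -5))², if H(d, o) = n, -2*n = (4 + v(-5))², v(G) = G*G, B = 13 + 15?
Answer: 616225/4 ≈ 1.5406e+5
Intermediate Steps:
B = 28
v(G) = G²
n = -841/2 (n = -(4 + (-5)²)²/2 = -(4 + 25)²/2 = -½*29² = -½*841 = -841/2 ≈ -420.50)
H(d, o) = -841/2
(B + H(t, -5))² = (28 - 841/2)² = (-785/2)² = 616225/4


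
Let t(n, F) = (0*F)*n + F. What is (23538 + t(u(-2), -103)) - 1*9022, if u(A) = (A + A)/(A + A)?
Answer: 14413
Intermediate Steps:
u(A) = 1 (u(A) = (2*A)/((2*A)) = (2*A)*(1/(2*A)) = 1)
t(n, F) = F (t(n, F) = 0*n + F = 0 + F = F)
(23538 + t(u(-2), -103)) - 1*9022 = (23538 - 103) - 1*9022 = 23435 - 9022 = 14413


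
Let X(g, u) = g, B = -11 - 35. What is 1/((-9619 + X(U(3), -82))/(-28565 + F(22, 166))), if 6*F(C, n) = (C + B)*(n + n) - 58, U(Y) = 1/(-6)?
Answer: 179416/57715 ≈ 3.1087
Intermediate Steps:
B = -46
U(Y) = -1/6
F(C, n) = -29/3 + n*(-46 + C)/3 (F(C, n) = ((C - 46)*(n + n) - 58)/6 = ((-46 + C)*(2*n) - 58)/6 = (2*n*(-46 + C) - 58)/6 = (-58 + 2*n*(-46 + C))/6 = -29/3 + n*(-46 + C)/3)
1/((-9619 + X(U(3), -82))/(-28565 + F(22, 166))) = 1/((-9619 - 1/6)/(-28565 + (-29/3 - 46/3*166 + (1/3)*22*166))) = 1/(-57715/(6*(-28565 + (-29/3 - 7636/3 + 3652/3)))) = 1/(-57715/(6*(-28565 - 4013/3))) = 1/(-57715/(6*(-89708/3))) = 1/(-57715/6*(-3/89708)) = 1/(57715/179416) = 179416/57715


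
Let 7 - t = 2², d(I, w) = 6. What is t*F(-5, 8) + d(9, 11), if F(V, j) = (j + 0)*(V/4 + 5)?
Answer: 96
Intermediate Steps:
F(V, j) = j*(5 + V/4) (F(V, j) = j*(V*(¼) + 5) = j*(V/4 + 5) = j*(5 + V/4))
t = 3 (t = 7 - 1*2² = 7 - 1*4 = 7 - 4 = 3)
t*F(-5, 8) + d(9, 11) = 3*((¼)*8*(20 - 5)) + 6 = 3*((¼)*8*15) + 6 = 3*30 + 6 = 90 + 6 = 96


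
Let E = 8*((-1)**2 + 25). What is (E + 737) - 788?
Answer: 157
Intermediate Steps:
E = 208 (E = 8*(1 + 25) = 8*26 = 208)
(E + 737) - 788 = (208 + 737) - 788 = 945 - 788 = 157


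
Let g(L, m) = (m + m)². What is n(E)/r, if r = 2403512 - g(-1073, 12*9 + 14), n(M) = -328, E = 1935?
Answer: -41/292997 ≈ -0.00013993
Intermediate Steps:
g(L, m) = 4*m² (g(L, m) = (2*m)² = 4*m²)
r = 2343976 (r = 2403512 - 4*(12*9 + 14)² = 2403512 - 4*(108 + 14)² = 2403512 - 4*122² = 2403512 - 4*14884 = 2403512 - 1*59536 = 2403512 - 59536 = 2343976)
n(E)/r = -328/2343976 = -328*1/2343976 = -41/292997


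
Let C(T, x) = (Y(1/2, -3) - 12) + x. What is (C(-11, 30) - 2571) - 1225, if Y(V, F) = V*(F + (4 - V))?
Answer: -15111/4 ≈ -3777.8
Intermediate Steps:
Y(V, F) = V*(4 + F - V)
C(T, x) = -47/4 + x (C(T, x) = ((4 - 3 - 1/2)/2 - 12) + x = ((4 - 3 - 1*½)/2 - 12) + x = ((4 - 3 - ½)/2 - 12) + x = ((½)*(½) - 12) + x = (¼ - 12) + x = -47/4 + x)
(C(-11, 30) - 2571) - 1225 = ((-47/4 + 30) - 2571) - 1225 = (73/4 - 2571) - 1225 = -10211/4 - 1225 = -15111/4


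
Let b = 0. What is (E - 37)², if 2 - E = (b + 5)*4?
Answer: 3025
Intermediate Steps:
E = -18 (E = 2 - (0 + 5)*4 = 2 - 5*4 = 2 - 1*20 = 2 - 20 = -18)
(E - 37)² = (-18 - 37)² = (-55)² = 3025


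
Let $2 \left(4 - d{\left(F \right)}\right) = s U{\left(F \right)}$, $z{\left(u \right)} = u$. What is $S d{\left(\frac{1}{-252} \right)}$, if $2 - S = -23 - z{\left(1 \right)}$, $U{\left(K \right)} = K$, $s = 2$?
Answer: $\frac{13117}{126} \approx 104.1$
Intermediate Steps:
$d{\left(F \right)} = 4 - F$ ($d{\left(F \right)} = 4 - \frac{2 F}{2} = 4 - F$)
$S = 26$ ($S = 2 - \left(-23 - 1\right) = 2 - -24 = 2 + 24 = 26$)
$S d{\left(\frac{1}{-252} \right)} = 26 \left(4 - \frac{1}{-252}\right) = 26 \left(4 - - \frac{1}{252}\right) = 26 \left(4 + \frac{1}{252}\right) = 26 \cdot \frac{1009}{252} = \frac{13117}{126}$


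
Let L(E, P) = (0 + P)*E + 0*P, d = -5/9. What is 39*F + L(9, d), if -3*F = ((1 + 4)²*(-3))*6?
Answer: 5845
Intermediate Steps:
d = -5/9 (d = -5*⅑ = -5/9 ≈ -0.55556)
L(E, P) = E*P (L(E, P) = P*E + 0 = E*P + 0 = E*P)
F = 150 (F = -(1 + 4)²*(-3)*6/3 = -5²*(-3)*6/3 = -25*(-3)*6/3 = -(-25)*6 = -⅓*(-450) = 150)
39*F + L(9, d) = 39*150 + 9*(-5/9) = 5850 - 5 = 5845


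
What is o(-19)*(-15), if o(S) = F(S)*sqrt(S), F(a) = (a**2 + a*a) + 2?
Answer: -10860*I*sqrt(19) ≈ -47338.0*I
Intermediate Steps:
F(a) = 2 + 2*a**2 (F(a) = (a**2 + a**2) + 2 = 2*a**2 + 2 = 2 + 2*a**2)
o(S) = sqrt(S)*(2 + 2*S**2) (o(S) = (2 + 2*S**2)*sqrt(S) = sqrt(S)*(2 + 2*S**2))
o(-19)*(-15) = (2*sqrt(-19)*(1 + (-19)**2))*(-15) = (2*(I*sqrt(19))*(1 + 361))*(-15) = (2*(I*sqrt(19))*362)*(-15) = (724*I*sqrt(19))*(-15) = -10860*I*sqrt(19)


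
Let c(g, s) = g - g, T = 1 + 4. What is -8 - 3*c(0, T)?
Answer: -8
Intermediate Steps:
T = 5
c(g, s) = 0
-8 - 3*c(0, T) = -8 - 3*0 = -8 + 0 = -8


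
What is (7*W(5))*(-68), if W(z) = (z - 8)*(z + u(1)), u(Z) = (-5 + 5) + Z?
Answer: 8568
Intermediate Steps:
u(Z) = Z (u(Z) = 0 + Z = Z)
W(z) = (1 + z)*(-8 + z) (W(z) = (z - 8)*(z + 1) = (-8 + z)*(1 + z) = (1 + z)*(-8 + z))
(7*W(5))*(-68) = (7*(-8 + 5**2 - 7*5))*(-68) = (7*(-8 + 25 - 35))*(-68) = (7*(-18))*(-68) = -126*(-68) = 8568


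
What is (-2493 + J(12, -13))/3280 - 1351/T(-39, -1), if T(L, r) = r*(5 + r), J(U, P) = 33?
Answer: 337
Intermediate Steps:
(-2493 + J(12, -13))/3280 - 1351/T(-39, -1) = (-2493 + 33)/3280 - 1351*(-1/(5 - 1)) = -2460*1/3280 - 1351/((-1*4)) = -¾ - 1351/(-4) = -¾ - 1351*(-¼) = -¾ + 1351/4 = 337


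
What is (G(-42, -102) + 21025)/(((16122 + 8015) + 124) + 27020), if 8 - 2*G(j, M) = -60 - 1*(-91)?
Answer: 42027/102562 ≈ 0.40977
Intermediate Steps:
G(j, M) = -23/2 (G(j, M) = 4 - (-60 - 1*(-91))/2 = 4 - (-60 + 91)/2 = 4 - ½*31 = 4 - 31/2 = -23/2)
(G(-42, -102) + 21025)/(((16122 + 8015) + 124) + 27020) = (-23/2 + 21025)/(((16122 + 8015) + 124) + 27020) = 42027/(2*((24137 + 124) + 27020)) = 42027/(2*(24261 + 27020)) = (42027/2)/51281 = (42027/2)*(1/51281) = 42027/102562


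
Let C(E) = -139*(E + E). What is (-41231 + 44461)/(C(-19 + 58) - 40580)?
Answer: -1615/25711 ≈ -0.062814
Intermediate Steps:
C(E) = -278*E
(-41231 + 44461)/(C(-19 + 58) - 40580) = (-41231 + 44461)/(-278*(-19 + 58) - 40580) = 3230/(-278*39 - 40580) = 3230/(-10842 - 40580) = 3230/(-51422) = 3230*(-1/51422) = -1615/25711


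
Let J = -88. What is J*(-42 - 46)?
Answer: 7744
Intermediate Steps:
J*(-42 - 46) = -88*(-42 - 46) = -88*(-88) = 7744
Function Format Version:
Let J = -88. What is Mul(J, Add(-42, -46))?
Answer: 7744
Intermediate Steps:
Mul(J, Add(-42, -46)) = Mul(-88, Add(-42, -46)) = Mul(-88, -88) = 7744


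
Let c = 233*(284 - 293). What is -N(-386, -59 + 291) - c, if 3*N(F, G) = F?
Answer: 6677/3 ≈ 2225.7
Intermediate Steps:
N(F, G) = F/3
c = -2097 (c = 233*(-9) = -2097)
-N(-386, -59 + 291) - c = -(-386)/3 - 1*(-2097) = -1*(-386/3) + 2097 = 386/3 + 2097 = 6677/3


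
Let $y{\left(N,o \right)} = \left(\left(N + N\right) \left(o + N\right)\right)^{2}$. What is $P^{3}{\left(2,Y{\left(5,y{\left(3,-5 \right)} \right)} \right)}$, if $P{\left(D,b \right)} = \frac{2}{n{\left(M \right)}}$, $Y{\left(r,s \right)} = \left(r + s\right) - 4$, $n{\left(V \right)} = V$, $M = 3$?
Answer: $\frac{8}{27} \approx 0.2963$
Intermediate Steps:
$y{\left(N,o \right)} = 4 N^{2} \left(N + o\right)^{2}$ ($y{\left(N,o \right)} = \left(2 N \left(N + o\right)\right)^{2} = 4 N^{2} \left(N + o\right)^{2}$)
$Y{\left(r,s \right)} = -4 + r + s$
$P{\left(D,b \right)} = \frac{2}{3}$
$P^{3}{\left(2,Y{\left(5,y{\left(3,-5 \right)} \right)} \right)} = \left(\frac{2}{3}\right)^{3} = \frac{8}{27}$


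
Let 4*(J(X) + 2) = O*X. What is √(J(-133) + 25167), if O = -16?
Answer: √25697 ≈ 160.30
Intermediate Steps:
J(X) = -2 - 4*X (J(X) = -2 + (-16*X)/4 = -2 - 4*X)
√(J(-133) + 25167) = √((-2 - 4*(-133)) + 25167) = √((-2 + 532) + 25167) = √(530 + 25167) = √25697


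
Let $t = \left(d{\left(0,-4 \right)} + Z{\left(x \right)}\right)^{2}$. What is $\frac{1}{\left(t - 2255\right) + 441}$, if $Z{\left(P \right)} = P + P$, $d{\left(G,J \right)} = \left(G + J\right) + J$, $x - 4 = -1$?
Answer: $- \frac{1}{1810} \approx -0.00055249$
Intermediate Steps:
$x = 3$ ($x = 4 - 1 = 3$)
$d{\left(G,J \right)} = G + 2 J$
$Z{\left(P \right)} = 2 P$
$t = 4$ ($t = \left(\left(0 + 2 \left(-4\right)\right) + 2 \cdot 3\right)^{2} = \left(\left(0 - 8\right) + 6\right)^{2} = \left(-8 + 6\right)^{2} = \left(-2\right)^{2} = 4$)
$\frac{1}{\left(t - 2255\right) + 441} = \frac{1}{\left(4 - 2255\right) + 441} = \frac{1}{-2251 + 441} = \frac{1}{-1810} = - \frac{1}{1810}$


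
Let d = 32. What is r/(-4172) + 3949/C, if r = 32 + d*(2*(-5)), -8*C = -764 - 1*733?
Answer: 33058240/1561371 ≈ 21.173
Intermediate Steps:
C = 1497/8 (C = -(-764 - 1*733)/8 = -(-764 - 733)/8 = -1/8*(-1497) = 1497/8 ≈ 187.13)
r = -288 (r = 32 + 32*(2*(-5)) = 32 + 32*(-10) = 32 - 320 = -288)
r/(-4172) + 3949/C = -288/(-4172) + 3949/(1497/8) = -288*(-1/4172) + 3949*(8/1497) = 72/1043 + 31592/1497 = 33058240/1561371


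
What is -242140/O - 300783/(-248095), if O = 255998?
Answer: 8463061567/31755911905 ≈ 0.26650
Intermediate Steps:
-242140/O - 300783/(-248095) = -242140/255998 - 300783/(-248095) = -242140*1/255998 - 300783*(-1/248095) = -121070/127999 + 300783/248095 = 8463061567/31755911905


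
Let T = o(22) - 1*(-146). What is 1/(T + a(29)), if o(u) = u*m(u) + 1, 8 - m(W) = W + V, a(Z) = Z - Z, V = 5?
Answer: -1/271 ≈ -0.0036900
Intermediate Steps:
a(Z) = 0
m(W) = 3 - W (m(W) = 8 - (W + 5) = 8 - (5 + W) = 8 + (-5 - W) = 3 - W)
o(u) = 1 + u*(3 - u) (o(u) = u*(3 - u) + 1 = 1 + u*(3 - u))
T = -271 (T = (1 - 1*22*(-3 + 22)) - 1*(-146) = (1 - 1*22*19) + 146 = (1 - 418) + 146 = -417 + 146 = -271)
1/(T + a(29)) = 1/(-271 + 0) = 1/(-271) = -1/271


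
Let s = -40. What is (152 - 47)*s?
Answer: -4200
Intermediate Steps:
(152 - 47)*s = (152 - 47)*(-40) = 105*(-40) = -4200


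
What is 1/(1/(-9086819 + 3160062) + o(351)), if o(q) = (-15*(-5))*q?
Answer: 5926757/156021878024 ≈ 3.7987e-5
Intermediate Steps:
o(q) = 75*q
1/(1/(-9086819 + 3160062) + o(351)) = 1/(1/(-9086819 + 3160062) + 75*351) = 1/(1/(-5926757) + 26325) = 1/(-1/5926757 + 26325) = 1/(156021878024/5926757) = 5926757/156021878024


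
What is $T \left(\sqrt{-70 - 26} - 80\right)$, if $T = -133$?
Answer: $10640 - 532 i \sqrt{6} \approx 10640.0 - 1303.1 i$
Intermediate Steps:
$T \left(\sqrt{-70 - 26} - 80\right) = - 133 \left(\sqrt{-70 - 26} - 80\right) = - 133 \left(\sqrt{-96} - 80\right) = - 133 \left(4 i \sqrt{6} - 80\right) = - 133 \left(-80 + 4 i \sqrt{6}\right) = 10640 - 532 i \sqrt{6}$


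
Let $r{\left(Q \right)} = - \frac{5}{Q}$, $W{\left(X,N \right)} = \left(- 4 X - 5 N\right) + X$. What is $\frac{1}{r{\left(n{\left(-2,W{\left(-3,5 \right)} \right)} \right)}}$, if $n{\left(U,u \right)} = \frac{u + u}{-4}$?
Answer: $- \frac{8}{5} \approx -1.6$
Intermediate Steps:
$W{\left(X,N \right)} = - 5 N - 3 X$ ($W{\left(X,N \right)} = \left(- 5 N - 4 X\right) + X = - 5 N - 3 X$)
$n{\left(U,u \right)} = - \frac{u}{2}$ ($n{\left(U,u \right)} = 2 u \left(- \frac{1}{4}\right) = - \frac{u}{2}$)
$\frac{1}{r{\left(n{\left(-2,W{\left(-3,5 \right)} \right)} \right)}} = \frac{1}{\left(-5\right) \frac{1}{\left(- \frac{1}{2}\right) \left(\left(-5\right) 5 - -9\right)}} = \frac{1}{\left(-5\right) \frac{1}{\left(- \frac{1}{2}\right) \left(-25 + 9\right)}} = \frac{1}{\left(-5\right) \frac{1}{\left(- \frac{1}{2}\right) \left(-16\right)}} = \frac{1}{\left(-5\right) \frac{1}{8}} = \frac{1}{- \frac{5}{8}} = - \frac{8}{5}$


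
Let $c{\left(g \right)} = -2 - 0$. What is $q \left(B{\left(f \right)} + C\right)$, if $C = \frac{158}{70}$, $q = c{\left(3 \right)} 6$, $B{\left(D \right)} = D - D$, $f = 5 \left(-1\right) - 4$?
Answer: $- \frac{948}{35} \approx -27.086$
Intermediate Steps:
$f = -9$ ($f = -5 - 4 = -9$)
$B{\left(D \right)} = 0$
$c{\left(g \right)} = -2$ ($c{\left(g \right)} = -2 + 0 = -2$)
$q = -12$ ($q = \left(-2\right) 6 = -12$)
$C = \frac{79}{35}$ ($C = 158 \cdot \frac{1}{70} = \frac{79}{35} \approx 2.2571$)
$q \left(B{\left(f \right)} + C\right) = - 12 \left(0 + \frac{79}{35}\right) = \left(-12\right) \frac{79}{35} = - \frac{948}{35}$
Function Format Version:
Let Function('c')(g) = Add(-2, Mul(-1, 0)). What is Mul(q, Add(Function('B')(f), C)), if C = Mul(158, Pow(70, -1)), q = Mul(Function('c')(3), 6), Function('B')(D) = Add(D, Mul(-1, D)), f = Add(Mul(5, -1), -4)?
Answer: Rational(-948, 35) ≈ -27.086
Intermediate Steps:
f = -9 (f = Add(-5, -4) = -9)
Function('B')(D) = 0
Function('c')(g) = -2 (Function('c')(g) = Add(-2, 0) = -2)
q = -12 (q = Mul(-2, 6) = -12)
C = Rational(79, 35) (C = Mul(158, Rational(1, 70)) = Rational(79, 35) ≈ 2.2571)
Mul(q, Add(Function('B')(f), C)) = Mul(-12, Add(0, Rational(79, 35))) = Mul(-12, Rational(79, 35)) = Rational(-948, 35)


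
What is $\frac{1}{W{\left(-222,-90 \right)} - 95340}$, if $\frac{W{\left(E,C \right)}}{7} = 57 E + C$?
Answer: $- \frac{1}{184548} \approx -5.4186 \cdot 10^{-6}$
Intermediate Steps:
$W{\left(E,C \right)} = 7 C + 399 E$ ($W{\left(E,C \right)} = 7 \left(57 E + C\right) = 7 \left(C + 57 E\right) = 7 C + 399 E$)
$\frac{1}{W{\left(-222,-90 \right)} - 95340} = \frac{1}{\left(7 \left(-90\right) + 399 \left(-222\right)\right) - 95340} = \frac{1}{\left(-630 - 88578\right) - 95340} = \frac{1}{-89208 - 95340} = \frac{1}{-184548} = - \frac{1}{184548}$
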